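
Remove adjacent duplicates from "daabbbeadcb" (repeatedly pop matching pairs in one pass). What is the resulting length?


Input: daabbbeadcb
Stack-based adjacent duplicate removal:
  Read 'd': push. Stack: d
  Read 'a': push. Stack: da
  Read 'a': matches stack top 'a' => pop. Stack: d
  Read 'b': push. Stack: db
  Read 'b': matches stack top 'b' => pop. Stack: d
  Read 'b': push. Stack: db
  Read 'e': push. Stack: dbe
  Read 'a': push. Stack: dbea
  Read 'd': push. Stack: dbead
  Read 'c': push. Stack: dbeadc
  Read 'b': push. Stack: dbeadcb
Final stack: "dbeadcb" (length 7)

7


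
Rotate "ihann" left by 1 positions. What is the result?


Input: "ihann", rotate left by 1
First 1 characters: "i"
Remaining characters: "hann"
Concatenate remaining + first: "hann" + "i" = "hanni"

hanni


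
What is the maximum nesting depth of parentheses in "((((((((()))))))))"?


Input: "((((((((()))))))))"
Tracking depth:
  Position 0 '(': depth becomes 1
  Position 1 '(': depth becomes 2
  Position 2 '(': depth becomes 3
  Position 3 '(': depth becomes 4
  Position 4 '(': depth becomes 5
  Position 5 '(': depth becomes 6
  Position 6 '(': depth becomes 7
  Position 7 '(': depth becomes 8
  Position 8 '(': depth becomes 9
  Position 9 ')': depth becomes 8
  Position 10 ')': depth becomes 7
  Position 11 ')': depth becomes 6
  Position 12 ')': depth becomes 5
  Position 13 ')': depth becomes 4
  Position 14 ')': depth becomes 3
  Position 15 ')': depth becomes 2
  Position 16 ')': depth becomes 1
  Position 17 ')': depth becomes 0
Maximum depth reached: 9

9


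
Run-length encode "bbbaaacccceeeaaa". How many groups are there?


Input: bbbaaacccceeeaaa
Scanning for consecutive runs:
  Group 1: 'b' x 3 (positions 0-2)
  Group 2: 'a' x 3 (positions 3-5)
  Group 3: 'c' x 4 (positions 6-9)
  Group 4: 'e' x 3 (positions 10-12)
  Group 5: 'a' x 3 (positions 13-15)
Total groups: 5

5


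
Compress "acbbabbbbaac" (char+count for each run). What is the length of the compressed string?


Input: acbbabbbbaac
Runs:
  'a' x 1 => "a1"
  'c' x 1 => "c1"
  'b' x 2 => "b2"
  'a' x 1 => "a1"
  'b' x 4 => "b4"
  'a' x 2 => "a2"
  'c' x 1 => "c1"
Compressed: "a1c1b2a1b4a2c1"
Compressed length: 14

14


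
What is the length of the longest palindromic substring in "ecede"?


Input: "ecede"
Checking substrings for palindromes:
  [0:3] "ece" (len 3) => palindrome
  [2:5] "ede" (len 3) => palindrome
Longest palindromic substring: "ece" with length 3

3


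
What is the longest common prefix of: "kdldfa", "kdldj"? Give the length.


Words: kdldfa, kdldj
  Position 0: all 'k' => match
  Position 1: all 'd' => match
  Position 2: all 'l' => match
  Position 3: all 'd' => match
  Position 4: ('f', 'j') => mismatch, stop
LCP = "kdld" (length 4)

4


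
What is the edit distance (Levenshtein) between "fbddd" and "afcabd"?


Computing edit distance: "fbddd" -> "afcabd"
DP table:
           a    f    c    a    b    d
      0    1    2    3    4    5    6
  f   1    1    1    2    3    4    5
  b   2    2    2    2    3    3    4
  d   3    3    3    3    3    4    3
  d   4    4    4    4    4    4    4
  d   5    5    5    5    5    5    4
Edit distance = dp[5][6] = 4

4


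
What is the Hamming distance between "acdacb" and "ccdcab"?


Comparing "acdacb" and "ccdcab" position by position:
  Position 0: 'a' vs 'c' => differ
  Position 1: 'c' vs 'c' => same
  Position 2: 'd' vs 'd' => same
  Position 3: 'a' vs 'c' => differ
  Position 4: 'c' vs 'a' => differ
  Position 5: 'b' vs 'b' => same
Total differences (Hamming distance): 3

3


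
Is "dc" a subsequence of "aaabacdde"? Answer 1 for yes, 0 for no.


Check if "dc" is a subsequence of "aaabacdde"
Greedy scan:
  Position 0 ('a'): no match needed
  Position 1 ('a'): no match needed
  Position 2 ('a'): no match needed
  Position 3 ('b'): no match needed
  Position 4 ('a'): no match needed
  Position 5 ('c'): no match needed
  Position 6 ('d'): matches sub[0] = 'd'
  Position 7 ('d'): no match needed
  Position 8 ('e'): no match needed
Only matched 1/2 characters => not a subsequence

0


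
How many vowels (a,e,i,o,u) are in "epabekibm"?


Input: epabekibm
Checking each character:
  'e' at position 0: vowel (running total: 1)
  'p' at position 1: consonant
  'a' at position 2: vowel (running total: 2)
  'b' at position 3: consonant
  'e' at position 4: vowel (running total: 3)
  'k' at position 5: consonant
  'i' at position 6: vowel (running total: 4)
  'b' at position 7: consonant
  'm' at position 8: consonant
Total vowels: 4

4


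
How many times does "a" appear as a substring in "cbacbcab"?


Searching for "a" in "cbacbcab"
Scanning each position:
  Position 0: "c" => no
  Position 1: "b" => no
  Position 2: "a" => MATCH
  Position 3: "c" => no
  Position 4: "b" => no
  Position 5: "c" => no
  Position 6: "a" => MATCH
  Position 7: "b" => no
Total occurrences: 2

2


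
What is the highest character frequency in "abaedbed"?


Input: abaedbed
Character counts:
  'a': 2
  'b': 2
  'd': 2
  'e': 2
Maximum frequency: 2

2


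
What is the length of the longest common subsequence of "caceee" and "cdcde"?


LCS of "caceee" and "cdcde"
DP table:
           c    d    c    d    e
      0    0    0    0    0    0
  c   0    1    1    1    1    1
  a   0    1    1    1    1    1
  c   0    1    1    2    2    2
  e   0    1    1    2    2    3
  e   0    1    1    2    2    3
  e   0    1    1    2    2    3
LCS length = dp[6][5] = 3

3


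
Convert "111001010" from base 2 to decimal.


Input: "111001010" in base 2
Positional expansion:
  Digit '1' (value 1) x 2^8 = 256
  Digit '1' (value 1) x 2^7 = 128
  Digit '1' (value 1) x 2^6 = 64
  Digit '0' (value 0) x 2^5 = 0
  Digit '0' (value 0) x 2^4 = 0
  Digit '1' (value 1) x 2^3 = 8
  Digit '0' (value 0) x 2^2 = 0
  Digit '1' (value 1) x 2^1 = 2
  Digit '0' (value 0) x 2^0 = 0
Sum = 458

458


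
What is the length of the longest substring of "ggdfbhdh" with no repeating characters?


Input: "ggdfbhdh"
Sliding window (track last position of each char):
  Position 0 ('g'): window [0,0] length 1 -- new best
  Position 1 ('g'): repeat (last at 0), move window start to 1
  Position 1 ('g'): window [1,1] length 1
  Position 2 ('d'): window [1,2] length 2 -- new best
  Position 3 ('f'): window [1,3] length 3 -- new best
  Position 4 ('b'): window [1,4] length 4 -- new best
  Position 5 ('h'): window [1,5] length 5 -- new best
  Position 6 ('d'): repeat (last at 2), move window start to 3
  Position 6 ('d'): window [3,6] length 4
  Position 7 ('h'): repeat (last at 5), move window start to 6
  Position 7 ('h'): window [6,7] length 2
Longest substring with no repeats: "gdfbh" with length 5

5


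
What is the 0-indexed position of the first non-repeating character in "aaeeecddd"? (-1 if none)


Input: aaeeecddd
Character frequencies:
  'a': 2
  'c': 1
  'd': 3
  'e': 3
Scanning left to right for freq == 1:
  Position 0 ('a'): freq=2, skip
  Position 1 ('a'): freq=2, skip
  Position 2 ('e'): freq=3, skip
  Position 3 ('e'): freq=3, skip
  Position 4 ('e'): freq=3, skip
  Position 5 ('c'): unique! => answer = 5

5


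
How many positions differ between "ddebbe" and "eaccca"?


Comparing "ddebbe" and "eaccca" position by position:
  Position 0: 'd' vs 'e' => DIFFER
  Position 1: 'd' vs 'a' => DIFFER
  Position 2: 'e' vs 'c' => DIFFER
  Position 3: 'b' vs 'c' => DIFFER
  Position 4: 'b' vs 'c' => DIFFER
  Position 5: 'e' vs 'a' => DIFFER
Positions that differ: 6

6


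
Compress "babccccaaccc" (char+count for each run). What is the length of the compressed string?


Input: babccccaaccc
Runs:
  'b' x 1 => "b1"
  'a' x 1 => "a1"
  'b' x 1 => "b1"
  'c' x 4 => "c4"
  'a' x 2 => "a2"
  'c' x 3 => "c3"
Compressed: "b1a1b1c4a2c3"
Compressed length: 12

12


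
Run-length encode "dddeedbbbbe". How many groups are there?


Input: dddeedbbbbe
Scanning for consecutive runs:
  Group 1: 'd' x 3 (positions 0-2)
  Group 2: 'e' x 2 (positions 3-4)
  Group 3: 'd' x 1 (positions 5-5)
  Group 4: 'b' x 4 (positions 6-9)
  Group 5: 'e' x 1 (positions 10-10)
Total groups: 5

5


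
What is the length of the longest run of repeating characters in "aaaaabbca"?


Input: "aaaaabbca"
Scanning for longest run:
  Position 1 ('a'): continues run of 'a', length=2
  Position 2 ('a'): continues run of 'a', length=3
  Position 3 ('a'): continues run of 'a', length=4
  Position 4 ('a'): continues run of 'a', length=5
  Position 5 ('b'): new char, reset run to 1
  Position 6 ('b'): continues run of 'b', length=2
  Position 7 ('c'): new char, reset run to 1
  Position 8 ('a'): new char, reset run to 1
Longest run: 'a' with length 5

5


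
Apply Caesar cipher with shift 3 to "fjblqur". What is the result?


Caesar cipher: shift "fjblqur" by 3
  'f' (pos 5) + 3 = pos 8 = 'i'
  'j' (pos 9) + 3 = pos 12 = 'm'
  'b' (pos 1) + 3 = pos 4 = 'e'
  'l' (pos 11) + 3 = pos 14 = 'o'
  'q' (pos 16) + 3 = pos 19 = 't'
  'u' (pos 20) + 3 = pos 23 = 'x'
  'r' (pos 17) + 3 = pos 20 = 'u'
Result: imeotxu

imeotxu


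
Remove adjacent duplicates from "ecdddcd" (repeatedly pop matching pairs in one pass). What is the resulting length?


Input: ecdddcd
Stack-based adjacent duplicate removal:
  Read 'e': push. Stack: e
  Read 'c': push. Stack: ec
  Read 'd': push. Stack: ecd
  Read 'd': matches stack top 'd' => pop. Stack: ec
  Read 'd': push. Stack: ecd
  Read 'c': push. Stack: ecdc
  Read 'd': push. Stack: ecdcd
Final stack: "ecdcd" (length 5)

5


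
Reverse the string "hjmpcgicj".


Input: hjmpcgicj
Reading characters right to left:
  Position 8: 'j'
  Position 7: 'c'
  Position 6: 'i'
  Position 5: 'g'
  Position 4: 'c'
  Position 3: 'p'
  Position 2: 'm'
  Position 1: 'j'
  Position 0: 'h'
Reversed: jcigcpmjh

jcigcpmjh


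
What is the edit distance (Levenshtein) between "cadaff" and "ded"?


Computing edit distance: "cadaff" -> "ded"
DP table:
           d    e    d
      0    1    2    3
  c   1    1    2    3
  a   2    2    2    3
  d   3    2    3    2
  a   4    3    3    3
  f   5    4    4    4
  f   6    5    5    5
Edit distance = dp[6][3] = 5

5


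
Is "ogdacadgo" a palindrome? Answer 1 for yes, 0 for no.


Input: ogdacadgo
Reversed: ogdacadgo
  Compare pos 0 ('o') with pos 8 ('o'): match
  Compare pos 1 ('g') with pos 7 ('g'): match
  Compare pos 2 ('d') with pos 6 ('d'): match
  Compare pos 3 ('a') with pos 5 ('a'): match
Result: palindrome

1


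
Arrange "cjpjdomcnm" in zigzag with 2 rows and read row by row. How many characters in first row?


Zigzag "cjpjdomcnm" into 2 rows:
Placing characters:
  'c' => row 0
  'j' => row 1
  'p' => row 0
  'j' => row 1
  'd' => row 0
  'o' => row 1
  'm' => row 0
  'c' => row 1
  'n' => row 0
  'm' => row 1
Rows:
  Row 0: "cpdmn"
  Row 1: "jjocm"
First row length: 5

5


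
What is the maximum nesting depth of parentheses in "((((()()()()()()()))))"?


Input: "((((()()()()()()()))))"
Tracking depth:
  Position 0 '(': depth becomes 1
  Position 1 '(': depth becomes 2
  Position 2 '(': depth becomes 3
  Position 3 '(': depth becomes 4
  Position 4 '(': depth becomes 5
  Position 5 ')': depth becomes 4
  Position 6 '(': depth becomes 5
  Position 7 ')': depth becomes 4
  Position 8 '(': depth becomes 5
  Position 9 ')': depth becomes 4
  Position 10 '(': depth becomes 5
  Position 11 ')': depth becomes 4
  Position 12 '(': depth becomes 5
  Position 13 ')': depth becomes 4
  Position 14 '(': depth becomes 5
  Position 15 ')': depth becomes 4
  Position 16 '(': depth becomes 5
  Position 17 ')': depth becomes 4
  Position 18 ')': depth becomes 3
  Position 19 ')': depth becomes 2
  Position 20 ')': depth becomes 1
  Position 21 ')': depth becomes 0
Maximum depth reached: 5

5


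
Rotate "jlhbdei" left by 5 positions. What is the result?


Input: "jlhbdei", rotate left by 5
First 5 characters: "jlhbd"
Remaining characters: "ei"
Concatenate remaining + first: "ei" + "jlhbd" = "eijlhbd"

eijlhbd


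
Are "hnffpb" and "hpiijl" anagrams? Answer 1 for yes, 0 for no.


Strings: "hnffpb", "hpiijl"
Sorted first:  bffhnp
Sorted second: hiijlp
Differ at position 0: 'b' vs 'h' => not anagrams

0


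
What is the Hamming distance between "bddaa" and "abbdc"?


Comparing "bddaa" and "abbdc" position by position:
  Position 0: 'b' vs 'a' => differ
  Position 1: 'd' vs 'b' => differ
  Position 2: 'd' vs 'b' => differ
  Position 3: 'a' vs 'd' => differ
  Position 4: 'a' vs 'c' => differ
Total differences (Hamming distance): 5

5


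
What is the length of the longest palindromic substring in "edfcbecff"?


Input: "edfcbecff"
Checking substrings for palindromes:
  [7:9] "ff" (len 2) => palindrome
Longest palindromic substring: "ff" with length 2

2


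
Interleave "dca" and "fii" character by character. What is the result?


Interleaving "dca" and "fii":
  Position 0: 'd' from first, 'f' from second => "df"
  Position 1: 'c' from first, 'i' from second => "ci"
  Position 2: 'a' from first, 'i' from second => "ai"
Result: dfciai

dfciai


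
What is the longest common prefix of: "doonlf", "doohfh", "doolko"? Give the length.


Words: doonlf, doohfh, doolko
  Position 0: all 'd' => match
  Position 1: all 'o' => match
  Position 2: all 'o' => match
  Position 3: ('n', 'h', 'l') => mismatch, stop
LCP = "doo" (length 3)

3


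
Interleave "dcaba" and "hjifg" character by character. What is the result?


Interleaving "dcaba" and "hjifg":
  Position 0: 'd' from first, 'h' from second => "dh"
  Position 1: 'c' from first, 'j' from second => "cj"
  Position 2: 'a' from first, 'i' from second => "ai"
  Position 3: 'b' from first, 'f' from second => "bf"
  Position 4: 'a' from first, 'g' from second => "ag"
Result: dhcjaibfag

dhcjaibfag


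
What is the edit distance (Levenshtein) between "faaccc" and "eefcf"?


Computing edit distance: "faaccc" -> "eefcf"
DP table:
           e    e    f    c    f
      0    1    2    3    4    5
  f   1    1    2    2    3    4
  a   2    2    2    3    3    4
  a   3    3    3    3    4    4
  c   4    4    4    4    3    4
  c   5    5    5    5    4    4
  c   6    6    6    6    5    5
Edit distance = dp[6][5] = 5

5


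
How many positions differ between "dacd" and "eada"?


Comparing "dacd" and "eada" position by position:
  Position 0: 'd' vs 'e' => DIFFER
  Position 1: 'a' vs 'a' => same
  Position 2: 'c' vs 'd' => DIFFER
  Position 3: 'd' vs 'a' => DIFFER
Positions that differ: 3

3


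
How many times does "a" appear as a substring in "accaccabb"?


Searching for "a" in "accaccabb"
Scanning each position:
  Position 0: "a" => MATCH
  Position 1: "c" => no
  Position 2: "c" => no
  Position 3: "a" => MATCH
  Position 4: "c" => no
  Position 5: "c" => no
  Position 6: "a" => MATCH
  Position 7: "b" => no
  Position 8: "b" => no
Total occurrences: 3

3


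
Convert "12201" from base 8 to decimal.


Input: "12201" in base 8
Positional expansion:
  Digit '1' (value 1) x 8^4 = 4096
  Digit '2' (value 2) x 8^3 = 1024
  Digit '2' (value 2) x 8^2 = 128
  Digit '0' (value 0) x 8^1 = 0
  Digit '1' (value 1) x 8^0 = 1
Sum = 5249

5249


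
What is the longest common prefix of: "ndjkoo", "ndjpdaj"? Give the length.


Words: ndjkoo, ndjpdaj
  Position 0: all 'n' => match
  Position 1: all 'd' => match
  Position 2: all 'j' => match
  Position 3: ('k', 'p') => mismatch, stop
LCP = "ndj" (length 3)

3


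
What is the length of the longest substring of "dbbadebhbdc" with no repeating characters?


Input: "dbbadebhbdc"
Sliding window (track last position of each char):
  Position 0 ('d'): window [0,0] length 1 -- new best
  Position 1 ('b'): window [0,1] length 2 -- new best
  Position 2 ('b'): repeat (last at 1), move window start to 2
  Position 2 ('b'): window [2,2] length 1
  Position 3 ('a'): window [2,3] length 2
  Position 4 ('d'): window [2,4] length 3 -- new best
  Position 5 ('e'): window [2,5] length 4 -- new best
  Position 6 ('b'): repeat (last at 2), move window start to 3
  Position 6 ('b'): window [3,6] length 4
  Position 7 ('h'): window [3,7] length 5 -- new best
  Position 8 ('b'): repeat (last at 6), move window start to 7
  Position 8 ('b'): window [7,8] length 2
  Position 9 ('d'): window [7,9] length 3
  Position 10 ('c'): window [7,10] length 4
Longest substring with no repeats: "adebh" with length 5

5


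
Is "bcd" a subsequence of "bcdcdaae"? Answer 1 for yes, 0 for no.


Check if "bcd" is a subsequence of "bcdcdaae"
Greedy scan:
  Position 0 ('b'): matches sub[0] = 'b'
  Position 1 ('c'): matches sub[1] = 'c'
  Position 2 ('d'): matches sub[2] = 'd'
  Position 3 ('c'): no match needed
  Position 4 ('d'): no match needed
  Position 5 ('a'): no match needed
  Position 6 ('a'): no match needed
  Position 7 ('e'): no match needed
All 3 characters matched => is a subsequence

1


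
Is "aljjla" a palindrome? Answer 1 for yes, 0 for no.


Input: aljjla
Reversed: aljjla
  Compare pos 0 ('a') with pos 5 ('a'): match
  Compare pos 1 ('l') with pos 4 ('l'): match
  Compare pos 2 ('j') with pos 3 ('j'): match
Result: palindrome

1


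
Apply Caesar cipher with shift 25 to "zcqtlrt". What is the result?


Caesar cipher: shift "zcqtlrt" by 25
  'z' (pos 25) + 25 = pos 24 = 'y'
  'c' (pos 2) + 25 = pos 1 = 'b'
  'q' (pos 16) + 25 = pos 15 = 'p'
  't' (pos 19) + 25 = pos 18 = 's'
  'l' (pos 11) + 25 = pos 10 = 'k'
  'r' (pos 17) + 25 = pos 16 = 'q'
  't' (pos 19) + 25 = pos 18 = 's'
Result: ybpskqs

ybpskqs


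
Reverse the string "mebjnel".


Input: mebjnel
Reading characters right to left:
  Position 6: 'l'
  Position 5: 'e'
  Position 4: 'n'
  Position 3: 'j'
  Position 2: 'b'
  Position 1: 'e'
  Position 0: 'm'
Reversed: lenjbem

lenjbem


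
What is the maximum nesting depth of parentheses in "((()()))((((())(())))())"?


Input: "((()()))((((())(())))())"
Tracking depth:
  Position 0 '(': depth becomes 1
  Position 1 '(': depth becomes 2
  Position 2 '(': depth becomes 3
  Position 3 ')': depth becomes 2
  Position 4 '(': depth becomes 3
  Position 5 ')': depth becomes 2
  Position 6 ')': depth becomes 1
  Position 7 ')': depth becomes 0
  Position 8 '(': depth becomes 1
  Position 9 '(': depth becomes 2
  Position 10 '(': depth becomes 3
  Position 11 '(': depth becomes 4
  Position 12 '(': depth becomes 5
  Position 13 ')': depth becomes 4
  Position 14 ')': depth becomes 3
  Position 15 '(': depth becomes 4
  Position 16 '(': depth becomes 5
  Position 17 ')': depth becomes 4
  Position 18 ')': depth becomes 3
  Position 19 ')': depth becomes 2
  Position 20 ')': depth becomes 1
  Position 21 '(': depth becomes 2
  Position 22 ')': depth becomes 1
  Position 23 ')': depth becomes 0
Maximum depth reached: 5

5


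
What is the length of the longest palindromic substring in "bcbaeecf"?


Input: "bcbaeecf"
Checking substrings for palindromes:
  [0:3] "bcb" (len 3) => palindrome
  [4:6] "ee" (len 2) => palindrome
Longest palindromic substring: "bcb" with length 3

3


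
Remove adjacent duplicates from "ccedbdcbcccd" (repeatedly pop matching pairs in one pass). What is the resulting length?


Input: ccedbdcbcccd
Stack-based adjacent duplicate removal:
  Read 'c': push. Stack: c
  Read 'c': matches stack top 'c' => pop. Stack: (empty)
  Read 'e': push. Stack: e
  Read 'd': push. Stack: ed
  Read 'b': push. Stack: edb
  Read 'd': push. Stack: edbd
  Read 'c': push. Stack: edbdc
  Read 'b': push. Stack: edbdcb
  Read 'c': push. Stack: edbdcbc
  Read 'c': matches stack top 'c' => pop. Stack: edbdcb
  Read 'c': push. Stack: edbdcbc
  Read 'd': push. Stack: edbdcbcd
Final stack: "edbdcbcd" (length 8)

8


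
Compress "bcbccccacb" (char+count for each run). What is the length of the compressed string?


Input: bcbccccacb
Runs:
  'b' x 1 => "b1"
  'c' x 1 => "c1"
  'b' x 1 => "b1"
  'c' x 4 => "c4"
  'a' x 1 => "a1"
  'c' x 1 => "c1"
  'b' x 1 => "b1"
Compressed: "b1c1b1c4a1c1b1"
Compressed length: 14

14


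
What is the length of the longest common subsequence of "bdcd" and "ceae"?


LCS of "bdcd" and "ceae"
DP table:
           c    e    a    e
      0    0    0    0    0
  b   0    0    0    0    0
  d   0    0    0    0    0
  c   0    1    1    1    1
  d   0    1    1    1    1
LCS length = dp[4][4] = 1

1


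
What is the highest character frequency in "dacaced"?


Input: dacaced
Character counts:
  'a': 2
  'c': 2
  'd': 2
  'e': 1
Maximum frequency: 2

2


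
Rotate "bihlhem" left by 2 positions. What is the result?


Input: "bihlhem", rotate left by 2
First 2 characters: "bi"
Remaining characters: "hlhem"
Concatenate remaining + first: "hlhem" + "bi" = "hlhembi"

hlhembi


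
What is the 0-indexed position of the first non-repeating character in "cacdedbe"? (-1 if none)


Input: cacdedbe
Character frequencies:
  'a': 1
  'b': 1
  'c': 2
  'd': 2
  'e': 2
Scanning left to right for freq == 1:
  Position 0 ('c'): freq=2, skip
  Position 1 ('a'): unique! => answer = 1

1


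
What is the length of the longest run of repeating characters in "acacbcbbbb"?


Input: "acacbcbbbb"
Scanning for longest run:
  Position 1 ('c'): new char, reset run to 1
  Position 2 ('a'): new char, reset run to 1
  Position 3 ('c'): new char, reset run to 1
  Position 4 ('b'): new char, reset run to 1
  Position 5 ('c'): new char, reset run to 1
  Position 6 ('b'): new char, reset run to 1
  Position 7 ('b'): continues run of 'b', length=2
  Position 8 ('b'): continues run of 'b', length=3
  Position 9 ('b'): continues run of 'b', length=4
Longest run: 'b' with length 4

4


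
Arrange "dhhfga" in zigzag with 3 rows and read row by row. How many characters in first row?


Zigzag "dhhfga" into 3 rows:
Placing characters:
  'd' => row 0
  'h' => row 1
  'h' => row 2
  'f' => row 1
  'g' => row 0
  'a' => row 1
Rows:
  Row 0: "dg"
  Row 1: "hfa"
  Row 2: "h"
First row length: 2

2


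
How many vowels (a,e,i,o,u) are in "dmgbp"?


Input: dmgbp
Checking each character:
  'd' at position 0: consonant
  'm' at position 1: consonant
  'g' at position 2: consonant
  'b' at position 3: consonant
  'p' at position 4: consonant
Total vowels: 0

0


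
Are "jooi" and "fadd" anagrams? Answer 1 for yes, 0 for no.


Strings: "jooi", "fadd"
Sorted first:  ijoo
Sorted second: addf
Differ at position 0: 'i' vs 'a' => not anagrams

0


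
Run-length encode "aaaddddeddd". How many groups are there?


Input: aaaddddeddd
Scanning for consecutive runs:
  Group 1: 'a' x 3 (positions 0-2)
  Group 2: 'd' x 4 (positions 3-6)
  Group 3: 'e' x 1 (positions 7-7)
  Group 4: 'd' x 3 (positions 8-10)
Total groups: 4

4


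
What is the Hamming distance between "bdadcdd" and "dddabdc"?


Comparing "bdadcdd" and "dddabdc" position by position:
  Position 0: 'b' vs 'd' => differ
  Position 1: 'd' vs 'd' => same
  Position 2: 'a' vs 'd' => differ
  Position 3: 'd' vs 'a' => differ
  Position 4: 'c' vs 'b' => differ
  Position 5: 'd' vs 'd' => same
  Position 6: 'd' vs 'c' => differ
Total differences (Hamming distance): 5

5


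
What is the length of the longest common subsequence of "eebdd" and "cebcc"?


LCS of "eebdd" and "cebcc"
DP table:
           c    e    b    c    c
      0    0    0    0    0    0
  e   0    0    1    1    1    1
  e   0    0    1    1    1    1
  b   0    0    1    2    2    2
  d   0    0    1    2    2    2
  d   0    0    1    2    2    2
LCS length = dp[5][5] = 2

2


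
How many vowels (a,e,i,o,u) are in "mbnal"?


Input: mbnal
Checking each character:
  'm' at position 0: consonant
  'b' at position 1: consonant
  'n' at position 2: consonant
  'a' at position 3: vowel (running total: 1)
  'l' at position 4: consonant
Total vowels: 1

1


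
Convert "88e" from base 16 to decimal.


Input: "88e" in base 16
Positional expansion:
  Digit '8' (value 8) x 16^2 = 2048
  Digit '8' (value 8) x 16^1 = 128
  Digit 'e' (value 14) x 16^0 = 14
Sum = 2190

2190


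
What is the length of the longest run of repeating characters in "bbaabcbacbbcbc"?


Input: "bbaabcbacbbcbc"
Scanning for longest run:
  Position 1 ('b'): continues run of 'b', length=2
  Position 2 ('a'): new char, reset run to 1
  Position 3 ('a'): continues run of 'a', length=2
  Position 4 ('b'): new char, reset run to 1
  Position 5 ('c'): new char, reset run to 1
  Position 6 ('b'): new char, reset run to 1
  Position 7 ('a'): new char, reset run to 1
  Position 8 ('c'): new char, reset run to 1
  Position 9 ('b'): new char, reset run to 1
  Position 10 ('b'): continues run of 'b', length=2
  Position 11 ('c'): new char, reset run to 1
  Position 12 ('b'): new char, reset run to 1
  Position 13 ('c'): new char, reset run to 1
Longest run: 'b' with length 2

2


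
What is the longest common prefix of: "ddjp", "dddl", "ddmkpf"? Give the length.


Words: ddjp, dddl, ddmkpf
  Position 0: all 'd' => match
  Position 1: all 'd' => match
  Position 2: ('j', 'd', 'm') => mismatch, stop
LCP = "dd" (length 2)

2


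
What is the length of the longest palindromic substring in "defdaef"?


Input: "defdaef"
Checking substrings for palindromes:
  No multi-char palindromic substrings found
Longest palindromic substring: "d" with length 1

1


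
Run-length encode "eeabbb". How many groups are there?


Input: eeabbb
Scanning for consecutive runs:
  Group 1: 'e' x 2 (positions 0-1)
  Group 2: 'a' x 1 (positions 2-2)
  Group 3: 'b' x 3 (positions 3-5)
Total groups: 3

3


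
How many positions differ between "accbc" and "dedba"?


Comparing "accbc" and "dedba" position by position:
  Position 0: 'a' vs 'd' => DIFFER
  Position 1: 'c' vs 'e' => DIFFER
  Position 2: 'c' vs 'd' => DIFFER
  Position 3: 'b' vs 'b' => same
  Position 4: 'c' vs 'a' => DIFFER
Positions that differ: 4

4


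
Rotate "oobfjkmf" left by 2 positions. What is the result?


Input: "oobfjkmf", rotate left by 2
First 2 characters: "oo"
Remaining characters: "bfjkmf"
Concatenate remaining + first: "bfjkmf" + "oo" = "bfjkmfoo"

bfjkmfoo


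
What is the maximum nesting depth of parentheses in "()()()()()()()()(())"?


Input: "()()()()()()()()(())"
Tracking depth:
  Position 0 '(': depth becomes 1
  Position 1 ')': depth becomes 0
  Position 2 '(': depth becomes 1
  Position 3 ')': depth becomes 0
  Position 4 '(': depth becomes 1
  Position 5 ')': depth becomes 0
  Position 6 '(': depth becomes 1
  Position 7 ')': depth becomes 0
  Position 8 '(': depth becomes 1
  Position 9 ')': depth becomes 0
  Position 10 '(': depth becomes 1
  Position 11 ')': depth becomes 0
  Position 12 '(': depth becomes 1
  Position 13 ')': depth becomes 0
  Position 14 '(': depth becomes 1
  Position 15 ')': depth becomes 0
  Position 16 '(': depth becomes 1
  Position 17 '(': depth becomes 2
  Position 18 ')': depth becomes 1
  Position 19 ')': depth becomes 0
Maximum depth reached: 2

2


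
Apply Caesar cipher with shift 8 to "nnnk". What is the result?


Caesar cipher: shift "nnnk" by 8
  'n' (pos 13) + 8 = pos 21 = 'v'
  'n' (pos 13) + 8 = pos 21 = 'v'
  'n' (pos 13) + 8 = pos 21 = 'v'
  'k' (pos 10) + 8 = pos 18 = 's'
Result: vvvs

vvvs


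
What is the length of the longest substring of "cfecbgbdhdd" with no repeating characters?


Input: "cfecbgbdhdd"
Sliding window (track last position of each char):
  Position 0 ('c'): window [0,0] length 1 -- new best
  Position 1 ('f'): window [0,1] length 2 -- new best
  Position 2 ('e'): window [0,2] length 3 -- new best
  Position 3 ('c'): repeat (last at 0), move window start to 1
  Position 3 ('c'): window [1,3] length 3
  Position 4 ('b'): window [1,4] length 4 -- new best
  Position 5 ('g'): window [1,5] length 5 -- new best
  Position 6 ('b'): repeat (last at 4), move window start to 5
  Position 6 ('b'): window [5,6] length 2
  Position 7 ('d'): window [5,7] length 3
  Position 8 ('h'): window [5,8] length 4
  Position 9 ('d'): repeat (last at 7), move window start to 8
  Position 9 ('d'): window [8,9] length 2
  Position 10 ('d'): repeat (last at 9), move window start to 10
  Position 10 ('d'): window [10,10] length 1
Longest substring with no repeats: "fecbg" with length 5

5


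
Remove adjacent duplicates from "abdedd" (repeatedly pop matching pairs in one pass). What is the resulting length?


Input: abdedd
Stack-based adjacent duplicate removal:
  Read 'a': push. Stack: a
  Read 'b': push. Stack: ab
  Read 'd': push. Stack: abd
  Read 'e': push. Stack: abde
  Read 'd': push. Stack: abded
  Read 'd': matches stack top 'd' => pop. Stack: abde
Final stack: "abde" (length 4)

4


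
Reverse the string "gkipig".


Input: gkipig
Reading characters right to left:
  Position 5: 'g'
  Position 4: 'i'
  Position 3: 'p'
  Position 2: 'i'
  Position 1: 'k'
  Position 0: 'g'
Reversed: gipikg

gipikg


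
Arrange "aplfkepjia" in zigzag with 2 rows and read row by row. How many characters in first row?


Zigzag "aplfkepjia" into 2 rows:
Placing characters:
  'a' => row 0
  'p' => row 1
  'l' => row 0
  'f' => row 1
  'k' => row 0
  'e' => row 1
  'p' => row 0
  'j' => row 1
  'i' => row 0
  'a' => row 1
Rows:
  Row 0: "alkpi"
  Row 1: "pfeja"
First row length: 5

5


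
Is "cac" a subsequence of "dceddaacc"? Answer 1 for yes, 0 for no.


Check if "cac" is a subsequence of "dceddaacc"
Greedy scan:
  Position 0 ('d'): no match needed
  Position 1 ('c'): matches sub[0] = 'c'
  Position 2 ('e'): no match needed
  Position 3 ('d'): no match needed
  Position 4 ('d'): no match needed
  Position 5 ('a'): matches sub[1] = 'a'
  Position 6 ('a'): no match needed
  Position 7 ('c'): matches sub[2] = 'c'
  Position 8 ('c'): no match needed
All 3 characters matched => is a subsequence

1


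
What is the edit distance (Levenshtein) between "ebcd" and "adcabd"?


Computing edit distance: "ebcd" -> "adcabd"
DP table:
           a    d    c    a    b    d
      0    1    2    3    4    5    6
  e   1    1    2    3    4    5    6
  b   2    2    2    3    4    4    5
  c   3    3    3    2    3    4    5
  d   4    4    3    3    3    4    4
Edit distance = dp[4][6] = 4

4


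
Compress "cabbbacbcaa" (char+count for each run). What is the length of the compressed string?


Input: cabbbacbcaa
Runs:
  'c' x 1 => "c1"
  'a' x 1 => "a1"
  'b' x 3 => "b3"
  'a' x 1 => "a1"
  'c' x 1 => "c1"
  'b' x 1 => "b1"
  'c' x 1 => "c1"
  'a' x 2 => "a2"
Compressed: "c1a1b3a1c1b1c1a2"
Compressed length: 16

16


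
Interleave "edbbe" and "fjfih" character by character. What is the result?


Interleaving "edbbe" and "fjfih":
  Position 0: 'e' from first, 'f' from second => "ef"
  Position 1: 'd' from first, 'j' from second => "dj"
  Position 2: 'b' from first, 'f' from second => "bf"
  Position 3: 'b' from first, 'i' from second => "bi"
  Position 4: 'e' from first, 'h' from second => "eh"
Result: efdjbfbieh

efdjbfbieh


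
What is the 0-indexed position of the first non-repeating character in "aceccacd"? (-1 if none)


Input: aceccacd
Character frequencies:
  'a': 2
  'c': 4
  'd': 1
  'e': 1
Scanning left to right for freq == 1:
  Position 0 ('a'): freq=2, skip
  Position 1 ('c'): freq=4, skip
  Position 2 ('e'): unique! => answer = 2

2


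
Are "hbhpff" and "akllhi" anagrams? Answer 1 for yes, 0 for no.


Strings: "hbhpff", "akllhi"
Sorted first:  bffhhp
Sorted second: ahikll
Differ at position 0: 'b' vs 'a' => not anagrams

0


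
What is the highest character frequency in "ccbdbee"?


Input: ccbdbee
Character counts:
  'b': 2
  'c': 2
  'd': 1
  'e': 2
Maximum frequency: 2

2


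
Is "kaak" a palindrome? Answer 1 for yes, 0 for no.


Input: kaak
Reversed: kaak
  Compare pos 0 ('k') with pos 3 ('k'): match
  Compare pos 1 ('a') with pos 2 ('a'): match
Result: palindrome

1


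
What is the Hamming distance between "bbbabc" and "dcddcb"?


Comparing "bbbabc" and "dcddcb" position by position:
  Position 0: 'b' vs 'd' => differ
  Position 1: 'b' vs 'c' => differ
  Position 2: 'b' vs 'd' => differ
  Position 3: 'a' vs 'd' => differ
  Position 4: 'b' vs 'c' => differ
  Position 5: 'c' vs 'b' => differ
Total differences (Hamming distance): 6

6


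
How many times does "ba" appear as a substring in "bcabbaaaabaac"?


Searching for "ba" in "bcabbaaaabaac"
Scanning each position:
  Position 0: "bc" => no
  Position 1: "ca" => no
  Position 2: "ab" => no
  Position 3: "bb" => no
  Position 4: "ba" => MATCH
  Position 5: "aa" => no
  Position 6: "aa" => no
  Position 7: "aa" => no
  Position 8: "ab" => no
  Position 9: "ba" => MATCH
  Position 10: "aa" => no
  Position 11: "ac" => no
Total occurrences: 2

2


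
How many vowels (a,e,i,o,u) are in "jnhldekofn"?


Input: jnhldekofn
Checking each character:
  'j' at position 0: consonant
  'n' at position 1: consonant
  'h' at position 2: consonant
  'l' at position 3: consonant
  'd' at position 4: consonant
  'e' at position 5: vowel (running total: 1)
  'k' at position 6: consonant
  'o' at position 7: vowel (running total: 2)
  'f' at position 8: consonant
  'n' at position 9: consonant
Total vowels: 2

2


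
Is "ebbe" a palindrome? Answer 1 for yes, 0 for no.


Input: ebbe
Reversed: ebbe
  Compare pos 0 ('e') with pos 3 ('e'): match
  Compare pos 1 ('b') with pos 2 ('b'): match
Result: palindrome

1


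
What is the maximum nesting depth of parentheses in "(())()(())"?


Input: "(())()(())"
Tracking depth:
  Position 0 '(': depth becomes 1
  Position 1 '(': depth becomes 2
  Position 2 ')': depth becomes 1
  Position 3 ')': depth becomes 0
  Position 4 '(': depth becomes 1
  Position 5 ')': depth becomes 0
  Position 6 '(': depth becomes 1
  Position 7 '(': depth becomes 2
  Position 8 ')': depth becomes 1
  Position 9 ')': depth becomes 0
Maximum depth reached: 2

2


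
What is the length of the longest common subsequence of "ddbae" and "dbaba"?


LCS of "ddbae" and "dbaba"
DP table:
           d    b    a    b    a
      0    0    0    0    0    0
  d   0    1    1    1    1    1
  d   0    1    1    1    1    1
  b   0    1    2    2    2    2
  a   0    1    2    3    3    3
  e   0    1    2    3    3    3
LCS length = dp[5][5] = 3

3


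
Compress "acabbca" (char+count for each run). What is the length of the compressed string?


Input: acabbca
Runs:
  'a' x 1 => "a1"
  'c' x 1 => "c1"
  'a' x 1 => "a1"
  'b' x 2 => "b2"
  'c' x 1 => "c1"
  'a' x 1 => "a1"
Compressed: "a1c1a1b2c1a1"
Compressed length: 12

12


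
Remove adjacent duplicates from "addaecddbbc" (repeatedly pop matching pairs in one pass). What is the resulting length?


Input: addaecddbbc
Stack-based adjacent duplicate removal:
  Read 'a': push. Stack: a
  Read 'd': push. Stack: ad
  Read 'd': matches stack top 'd' => pop. Stack: a
  Read 'a': matches stack top 'a' => pop. Stack: (empty)
  Read 'e': push. Stack: e
  Read 'c': push. Stack: ec
  Read 'd': push. Stack: ecd
  Read 'd': matches stack top 'd' => pop. Stack: ec
  Read 'b': push. Stack: ecb
  Read 'b': matches stack top 'b' => pop. Stack: ec
  Read 'c': matches stack top 'c' => pop. Stack: e
Final stack: "e" (length 1)

1


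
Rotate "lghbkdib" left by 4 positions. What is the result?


Input: "lghbkdib", rotate left by 4
First 4 characters: "lghb"
Remaining characters: "kdib"
Concatenate remaining + first: "kdib" + "lghb" = "kdiblghb"

kdiblghb


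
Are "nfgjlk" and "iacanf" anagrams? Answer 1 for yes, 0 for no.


Strings: "nfgjlk", "iacanf"
Sorted first:  fgjkln
Sorted second: aacfin
Differ at position 0: 'f' vs 'a' => not anagrams

0


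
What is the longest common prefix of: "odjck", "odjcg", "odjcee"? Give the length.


Words: odjck, odjcg, odjcee
  Position 0: all 'o' => match
  Position 1: all 'd' => match
  Position 2: all 'j' => match
  Position 3: all 'c' => match
  Position 4: ('k', 'g', 'e') => mismatch, stop
LCP = "odjc" (length 4)

4


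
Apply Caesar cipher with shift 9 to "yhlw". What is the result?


Caesar cipher: shift "yhlw" by 9
  'y' (pos 24) + 9 = pos 7 = 'h'
  'h' (pos 7) + 9 = pos 16 = 'q'
  'l' (pos 11) + 9 = pos 20 = 'u'
  'w' (pos 22) + 9 = pos 5 = 'f'
Result: hquf

hquf


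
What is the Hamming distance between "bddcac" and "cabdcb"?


Comparing "bddcac" and "cabdcb" position by position:
  Position 0: 'b' vs 'c' => differ
  Position 1: 'd' vs 'a' => differ
  Position 2: 'd' vs 'b' => differ
  Position 3: 'c' vs 'd' => differ
  Position 4: 'a' vs 'c' => differ
  Position 5: 'c' vs 'b' => differ
Total differences (Hamming distance): 6

6


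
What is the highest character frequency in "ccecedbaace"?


Input: ccecedbaace
Character counts:
  'a': 2
  'b': 1
  'c': 4
  'd': 1
  'e': 3
Maximum frequency: 4

4


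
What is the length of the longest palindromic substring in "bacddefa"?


Input: "bacddefa"
Checking substrings for palindromes:
  [3:5] "dd" (len 2) => palindrome
Longest palindromic substring: "dd" with length 2

2


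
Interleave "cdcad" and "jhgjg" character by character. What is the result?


Interleaving "cdcad" and "jhgjg":
  Position 0: 'c' from first, 'j' from second => "cj"
  Position 1: 'd' from first, 'h' from second => "dh"
  Position 2: 'c' from first, 'g' from second => "cg"
  Position 3: 'a' from first, 'j' from second => "aj"
  Position 4: 'd' from first, 'g' from second => "dg"
Result: cjdhcgajdg

cjdhcgajdg


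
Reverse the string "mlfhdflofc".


Input: mlfhdflofc
Reading characters right to left:
  Position 9: 'c'
  Position 8: 'f'
  Position 7: 'o'
  Position 6: 'l'
  Position 5: 'f'
  Position 4: 'd'
  Position 3: 'h'
  Position 2: 'f'
  Position 1: 'l'
  Position 0: 'm'
Reversed: cfolfdhflm

cfolfdhflm


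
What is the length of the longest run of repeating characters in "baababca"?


Input: "baababca"
Scanning for longest run:
  Position 1 ('a'): new char, reset run to 1
  Position 2 ('a'): continues run of 'a', length=2
  Position 3 ('b'): new char, reset run to 1
  Position 4 ('a'): new char, reset run to 1
  Position 5 ('b'): new char, reset run to 1
  Position 6 ('c'): new char, reset run to 1
  Position 7 ('a'): new char, reset run to 1
Longest run: 'a' with length 2

2


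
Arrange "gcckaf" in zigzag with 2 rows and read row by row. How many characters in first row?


Zigzag "gcckaf" into 2 rows:
Placing characters:
  'g' => row 0
  'c' => row 1
  'c' => row 0
  'k' => row 1
  'a' => row 0
  'f' => row 1
Rows:
  Row 0: "gca"
  Row 1: "ckf"
First row length: 3

3


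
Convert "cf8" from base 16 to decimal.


Input: "cf8" in base 16
Positional expansion:
  Digit 'c' (value 12) x 16^2 = 3072
  Digit 'f' (value 15) x 16^1 = 240
  Digit '8' (value 8) x 16^0 = 8
Sum = 3320

3320


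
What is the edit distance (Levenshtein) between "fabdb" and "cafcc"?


Computing edit distance: "fabdb" -> "cafcc"
DP table:
           c    a    f    c    c
      0    1    2    3    4    5
  f   1    1    2    2    3    4
  a   2    2    1    2    3    4
  b   3    3    2    2    3    4
  d   4    4    3    3    3    4
  b   5    5    4    4    4    4
Edit distance = dp[5][5] = 4

4


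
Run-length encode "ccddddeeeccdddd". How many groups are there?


Input: ccddddeeeccdddd
Scanning for consecutive runs:
  Group 1: 'c' x 2 (positions 0-1)
  Group 2: 'd' x 4 (positions 2-5)
  Group 3: 'e' x 3 (positions 6-8)
  Group 4: 'c' x 2 (positions 9-10)
  Group 5: 'd' x 4 (positions 11-14)
Total groups: 5

5


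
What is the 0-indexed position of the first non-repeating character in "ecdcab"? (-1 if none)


Input: ecdcab
Character frequencies:
  'a': 1
  'b': 1
  'c': 2
  'd': 1
  'e': 1
Scanning left to right for freq == 1:
  Position 0 ('e'): unique! => answer = 0

0


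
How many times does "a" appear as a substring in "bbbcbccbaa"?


Searching for "a" in "bbbcbccbaa"
Scanning each position:
  Position 0: "b" => no
  Position 1: "b" => no
  Position 2: "b" => no
  Position 3: "c" => no
  Position 4: "b" => no
  Position 5: "c" => no
  Position 6: "c" => no
  Position 7: "b" => no
  Position 8: "a" => MATCH
  Position 9: "a" => MATCH
Total occurrences: 2

2


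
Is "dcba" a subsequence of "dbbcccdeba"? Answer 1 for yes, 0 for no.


Check if "dcba" is a subsequence of "dbbcccdeba"
Greedy scan:
  Position 0 ('d'): matches sub[0] = 'd'
  Position 1 ('b'): no match needed
  Position 2 ('b'): no match needed
  Position 3 ('c'): matches sub[1] = 'c'
  Position 4 ('c'): no match needed
  Position 5 ('c'): no match needed
  Position 6 ('d'): no match needed
  Position 7 ('e'): no match needed
  Position 8 ('b'): matches sub[2] = 'b'
  Position 9 ('a'): matches sub[3] = 'a'
All 4 characters matched => is a subsequence

1
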